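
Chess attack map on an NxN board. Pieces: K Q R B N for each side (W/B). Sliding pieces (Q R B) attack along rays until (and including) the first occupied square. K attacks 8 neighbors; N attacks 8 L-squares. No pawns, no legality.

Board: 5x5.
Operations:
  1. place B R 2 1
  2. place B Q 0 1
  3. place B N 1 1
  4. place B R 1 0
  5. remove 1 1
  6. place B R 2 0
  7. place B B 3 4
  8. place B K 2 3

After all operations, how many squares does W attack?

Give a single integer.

Answer: 0

Derivation:
Op 1: place BR@(2,1)
Op 2: place BQ@(0,1)
Op 3: place BN@(1,1)
Op 4: place BR@(1,0)
Op 5: remove (1,1)
Op 6: place BR@(2,0)
Op 7: place BB@(3,4)
Op 8: place BK@(2,3)
Per-piece attacks for W:
Union (0 distinct): (none)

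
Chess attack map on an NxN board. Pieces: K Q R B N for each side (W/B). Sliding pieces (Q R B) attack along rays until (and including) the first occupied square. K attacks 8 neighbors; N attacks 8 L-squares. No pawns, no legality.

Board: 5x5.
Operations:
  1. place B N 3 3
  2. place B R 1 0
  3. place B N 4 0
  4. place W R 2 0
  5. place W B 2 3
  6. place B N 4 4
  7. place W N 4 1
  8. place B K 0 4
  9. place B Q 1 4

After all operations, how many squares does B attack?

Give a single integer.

Answer: 16

Derivation:
Op 1: place BN@(3,3)
Op 2: place BR@(1,0)
Op 3: place BN@(4,0)
Op 4: place WR@(2,0)
Op 5: place WB@(2,3)
Op 6: place BN@(4,4)
Op 7: place WN@(4,1)
Op 8: place BK@(0,4)
Op 9: place BQ@(1,4)
Per-piece attacks for B:
  BK@(0,4): attacks (0,3) (1,4) (1,3)
  BR@(1,0): attacks (1,1) (1,2) (1,3) (1,4) (2,0) (0,0) [ray(0,1) blocked at (1,4); ray(1,0) blocked at (2,0)]
  BQ@(1,4): attacks (1,3) (1,2) (1,1) (1,0) (2,4) (3,4) (4,4) (0,4) (2,3) (0,3) [ray(0,-1) blocked at (1,0); ray(1,0) blocked at (4,4); ray(-1,0) blocked at (0,4); ray(1,-1) blocked at (2,3)]
  BN@(3,3): attacks (1,4) (4,1) (2,1) (1,2)
  BN@(4,0): attacks (3,2) (2,1)
  BN@(4,4): attacks (3,2) (2,3)
Union (16 distinct): (0,0) (0,3) (0,4) (1,0) (1,1) (1,2) (1,3) (1,4) (2,0) (2,1) (2,3) (2,4) (3,2) (3,4) (4,1) (4,4)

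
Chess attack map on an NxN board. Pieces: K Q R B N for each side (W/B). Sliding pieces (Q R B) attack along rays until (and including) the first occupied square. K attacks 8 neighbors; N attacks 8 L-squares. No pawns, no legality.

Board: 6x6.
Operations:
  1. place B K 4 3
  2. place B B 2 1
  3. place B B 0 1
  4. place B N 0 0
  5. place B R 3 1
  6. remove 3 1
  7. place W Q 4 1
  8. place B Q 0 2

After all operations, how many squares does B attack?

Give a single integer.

Op 1: place BK@(4,3)
Op 2: place BB@(2,1)
Op 3: place BB@(0,1)
Op 4: place BN@(0,0)
Op 5: place BR@(3,1)
Op 6: remove (3,1)
Op 7: place WQ@(4,1)
Op 8: place BQ@(0,2)
Per-piece attacks for B:
  BN@(0,0): attacks (1,2) (2,1)
  BB@(0,1): attacks (1,2) (2,3) (3,4) (4,5) (1,0)
  BQ@(0,2): attacks (0,3) (0,4) (0,5) (0,1) (1,2) (2,2) (3,2) (4,2) (5,2) (1,3) (2,4) (3,5) (1,1) (2,0) [ray(0,-1) blocked at (0,1)]
  BB@(2,1): attacks (3,2) (4,3) (3,0) (1,2) (0,3) (1,0) [ray(1,1) blocked at (4,3)]
  BK@(4,3): attacks (4,4) (4,2) (5,3) (3,3) (5,4) (5,2) (3,4) (3,2)
Union (25 distinct): (0,1) (0,3) (0,4) (0,5) (1,0) (1,1) (1,2) (1,3) (2,0) (2,1) (2,2) (2,3) (2,4) (3,0) (3,2) (3,3) (3,4) (3,5) (4,2) (4,3) (4,4) (4,5) (5,2) (5,3) (5,4)

Answer: 25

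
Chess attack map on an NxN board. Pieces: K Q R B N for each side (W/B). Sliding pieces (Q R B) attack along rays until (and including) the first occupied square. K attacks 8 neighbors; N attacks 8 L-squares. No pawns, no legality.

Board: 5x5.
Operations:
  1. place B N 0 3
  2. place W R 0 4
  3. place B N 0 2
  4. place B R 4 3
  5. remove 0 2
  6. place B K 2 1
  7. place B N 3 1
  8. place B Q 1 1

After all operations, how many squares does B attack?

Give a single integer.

Answer: 23

Derivation:
Op 1: place BN@(0,3)
Op 2: place WR@(0,4)
Op 3: place BN@(0,2)
Op 4: place BR@(4,3)
Op 5: remove (0,2)
Op 6: place BK@(2,1)
Op 7: place BN@(3,1)
Op 8: place BQ@(1,1)
Per-piece attacks for B:
  BN@(0,3): attacks (2,4) (1,1) (2,2)
  BQ@(1,1): attacks (1,2) (1,3) (1,4) (1,0) (2,1) (0,1) (2,2) (3,3) (4,4) (2,0) (0,2) (0,0) [ray(1,0) blocked at (2,1)]
  BK@(2,1): attacks (2,2) (2,0) (3,1) (1,1) (3,2) (3,0) (1,2) (1,0)
  BN@(3,1): attacks (4,3) (2,3) (1,2) (1,0)
  BR@(4,3): attacks (4,4) (4,2) (4,1) (4,0) (3,3) (2,3) (1,3) (0,3) [ray(-1,0) blocked at (0,3)]
Union (23 distinct): (0,0) (0,1) (0,2) (0,3) (1,0) (1,1) (1,2) (1,3) (1,4) (2,0) (2,1) (2,2) (2,3) (2,4) (3,0) (3,1) (3,2) (3,3) (4,0) (4,1) (4,2) (4,3) (4,4)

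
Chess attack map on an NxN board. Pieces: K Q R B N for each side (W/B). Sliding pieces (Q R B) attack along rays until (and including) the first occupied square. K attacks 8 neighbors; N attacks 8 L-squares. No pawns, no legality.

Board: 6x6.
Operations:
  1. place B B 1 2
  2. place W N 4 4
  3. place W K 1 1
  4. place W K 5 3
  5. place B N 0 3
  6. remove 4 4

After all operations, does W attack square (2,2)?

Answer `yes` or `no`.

Answer: yes

Derivation:
Op 1: place BB@(1,2)
Op 2: place WN@(4,4)
Op 3: place WK@(1,1)
Op 4: place WK@(5,3)
Op 5: place BN@(0,3)
Op 6: remove (4,4)
Per-piece attacks for W:
  WK@(1,1): attacks (1,2) (1,0) (2,1) (0,1) (2,2) (2,0) (0,2) (0,0)
  WK@(5,3): attacks (5,4) (5,2) (4,3) (4,4) (4,2)
W attacks (2,2): yes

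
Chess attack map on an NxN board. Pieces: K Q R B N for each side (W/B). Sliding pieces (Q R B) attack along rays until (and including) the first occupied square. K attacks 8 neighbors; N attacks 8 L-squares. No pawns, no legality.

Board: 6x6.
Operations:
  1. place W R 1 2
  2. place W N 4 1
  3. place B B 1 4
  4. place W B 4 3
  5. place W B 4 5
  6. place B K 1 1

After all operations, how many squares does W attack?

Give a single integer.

Answer: 18

Derivation:
Op 1: place WR@(1,2)
Op 2: place WN@(4,1)
Op 3: place BB@(1,4)
Op 4: place WB@(4,3)
Op 5: place WB@(4,5)
Op 6: place BK@(1,1)
Per-piece attacks for W:
  WR@(1,2): attacks (1,3) (1,4) (1,1) (2,2) (3,2) (4,2) (5,2) (0,2) [ray(0,1) blocked at (1,4); ray(0,-1) blocked at (1,1)]
  WN@(4,1): attacks (5,3) (3,3) (2,2) (2,0)
  WB@(4,3): attacks (5,4) (5,2) (3,4) (2,5) (3,2) (2,1) (1,0)
  WB@(4,5): attacks (5,4) (3,4) (2,3) (1,2) [ray(-1,-1) blocked at (1,2)]
Union (18 distinct): (0,2) (1,0) (1,1) (1,2) (1,3) (1,4) (2,0) (2,1) (2,2) (2,3) (2,5) (3,2) (3,3) (3,4) (4,2) (5,2) (5,3) (5,4)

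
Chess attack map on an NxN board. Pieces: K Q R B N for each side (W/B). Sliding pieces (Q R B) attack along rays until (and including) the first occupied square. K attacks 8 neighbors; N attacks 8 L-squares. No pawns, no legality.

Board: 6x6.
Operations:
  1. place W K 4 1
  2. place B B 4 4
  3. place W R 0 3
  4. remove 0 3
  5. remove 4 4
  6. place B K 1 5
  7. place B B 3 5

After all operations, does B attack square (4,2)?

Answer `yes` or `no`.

Answer: no

Derivation:
Op 1: place WK@(4,1)
Op 2: place BB@(4,4)
Op 3: place WR@(0,3)
Op 4: remove (0,3)
Op 5: remove (4,4)
Op 6: place BK@(1,5)
Op 7: place BB@(3,5)
Per-piece attacks for B:
  BK@(1,5): attacks (1,4) (2,5) (0,5) (2,4) (0,4)
  BB@(3,5): attacks (4,4) (5,3) (2,4) (1,3) (0,2)
B attacks (4,2): no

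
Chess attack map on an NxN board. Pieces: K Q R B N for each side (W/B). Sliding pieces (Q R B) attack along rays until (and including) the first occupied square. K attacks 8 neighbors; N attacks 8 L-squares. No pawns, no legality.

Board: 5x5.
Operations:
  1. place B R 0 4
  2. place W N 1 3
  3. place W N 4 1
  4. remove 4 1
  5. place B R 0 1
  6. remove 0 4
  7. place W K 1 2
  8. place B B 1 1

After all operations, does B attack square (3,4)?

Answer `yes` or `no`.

Op 1: place BR@(0,4)
Op 2: place WN@(1,3)
Op 3: place WN@(4,1)
Op 4: remove (4,1)
Op 5: place BR@(0,1)
Op 6: remove (0,4)
Op 7: place WK@(1,2)
Op 8: place BB@(1,1)
Per-piece attacks for B:
  BR@(0,1): attacks (0,2) (0,3) (0,4) (0,0) (1,1) [ray(1,0) blocked at (1,1)]
  BB@(1,1): attacks (2,2) (3,3) (4,4) (2,0) (0,2) (0,0)
B attacks (3,4): no

Answer: no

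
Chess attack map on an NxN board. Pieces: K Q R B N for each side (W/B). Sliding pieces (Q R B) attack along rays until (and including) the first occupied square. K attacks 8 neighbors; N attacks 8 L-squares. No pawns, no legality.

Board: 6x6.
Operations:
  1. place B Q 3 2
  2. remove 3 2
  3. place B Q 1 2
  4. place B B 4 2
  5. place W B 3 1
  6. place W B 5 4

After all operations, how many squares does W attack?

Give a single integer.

Answer: 11

Derivation:
Op 1: place BQ@(3,2)
Op 2: remove (3,2)
Op 3: place BQ@(1,2)
Op 4: place BB@(4,2)
Op 5: place WB@(3,1)
Op 6: place WB@(5,4)
Per-piece attacks for W:
  WB@(3,1): attacks (4,2) (4,0) (2,2) (1,3) (0,4) (2,0) [ray(1,1) blocked at (4,2)]
  WB@(5,4): attacks (4,5) (4,3) (3,2) (2,1) (1,0)
Union (11 distinct): (0,4) (1,0) (1,3) (2,0) (2,1) (2,2) (3,2) (4,0) (4,2) (4,3) (4,5)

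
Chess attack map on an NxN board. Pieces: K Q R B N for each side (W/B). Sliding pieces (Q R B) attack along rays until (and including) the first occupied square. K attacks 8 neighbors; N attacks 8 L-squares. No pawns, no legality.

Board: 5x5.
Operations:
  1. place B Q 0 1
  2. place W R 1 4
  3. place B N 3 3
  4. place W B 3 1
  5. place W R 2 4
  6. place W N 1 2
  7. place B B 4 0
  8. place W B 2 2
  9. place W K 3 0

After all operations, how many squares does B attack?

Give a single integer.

Answer: 11

Derivation:
Op 1: place BQ@(0,1)
Op 2: place WR@(1,4)
Op 3: place BN@(3,3)
Op 4: place WB@(3,1)
Op 5: place WR@(2,4)
Op 6: place WN@(1,2)
Op 7: place BB@(4,0)
Op 8: place WB@(2,2)
Op 9: place WK@(3,0)
Per-piece attacks for B:
  BQ@(0,1): attacks (0,2) (0,3) (0,4) (0,0) (1,1) (2,1) (3,1) (1,2) (1,0) [ray(1,0) blocked at (3,1); ray(1,1) blocked at (1,2)]
  BN@(3,3): attacks (1,4) (4,1) (2,1) (1,2)
  BB@(4,0): attacks (3,1) [ray(-1,1) blocked at (3,1)]
Union (11 distinct): (0,0) (0,2) (0,3) (0,4) (1,0) (1,1) (1,2) (1,4) (2,1) (3,1) (4,1)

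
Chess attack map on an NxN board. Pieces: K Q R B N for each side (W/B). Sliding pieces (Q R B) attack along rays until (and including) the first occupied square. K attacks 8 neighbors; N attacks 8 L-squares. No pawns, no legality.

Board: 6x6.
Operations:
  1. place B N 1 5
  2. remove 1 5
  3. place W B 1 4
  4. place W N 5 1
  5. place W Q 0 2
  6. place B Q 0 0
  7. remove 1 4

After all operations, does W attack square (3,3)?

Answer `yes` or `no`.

Op 1: place BN@(1,5)
Op 2: remove (1,5)
Op 3: place WB@(1,4)
Op 4: place WN@(5,1)
Op 5: place WQ@(0,2)
Op 6: place BQ@(0,0)
Op 7: remove (1,4)
Per-piece attacks for W:
  WQ@(0,2): attacks (0,3) (0,4) (0,5) (0,1) (0,0) (1,2) (2,2) (3,2) (4,2) (5,2) (1,3) (2,4) (3,5) (1,1) (2,0) [ray(0,-1) blocked at (0,0)]
  WN@(5,1): attacks (4,3) (3,2) (3,0)
W attacks (3,3): no

Answer: no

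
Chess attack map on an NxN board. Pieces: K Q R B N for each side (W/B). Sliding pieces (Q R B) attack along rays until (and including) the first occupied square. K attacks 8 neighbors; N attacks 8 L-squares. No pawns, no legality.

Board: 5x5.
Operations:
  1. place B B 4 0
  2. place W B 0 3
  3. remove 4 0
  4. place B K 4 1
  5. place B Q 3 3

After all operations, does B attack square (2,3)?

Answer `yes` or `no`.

Answer: yes

Derivation:
Op 1: place BB@(4,0)
Op 2: place WB@(0,3)
Op 3: remove (4,0)
Op 4: place BK@(4,1)
Op 5: place BQ@(3,3)
Per-piece attacks for B:
  BQ@(3,3): attacks (3,4) (3,2) (3,1) (3,0) (4,3) (2,3) (1,3) (0,3) (4,4) (4,2) (2,4) (2,2) (1,1) (0,0) [ray(-1,0) blocked at (0,3)]
  BK@(4,1): attacks (4,2) (4,0) (3,1) (3,2) (3,0)
B attacks (2,3): yes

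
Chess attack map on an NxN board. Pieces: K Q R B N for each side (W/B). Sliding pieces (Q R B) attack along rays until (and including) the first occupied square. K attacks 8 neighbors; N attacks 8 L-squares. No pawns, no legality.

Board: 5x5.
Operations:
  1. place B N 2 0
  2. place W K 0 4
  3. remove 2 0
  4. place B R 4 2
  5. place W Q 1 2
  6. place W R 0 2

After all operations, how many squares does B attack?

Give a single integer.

Answer: 7

Derivation:
Op 1: place BN@(2,0)
Op 2: place WK@(0,4)
Op 3: remove (2,0)
Op 4: place BR@(4,2)
Op 5: place WQ@(1,2)
Op 6: place WR@(0,2)
Per-piece attacks for B:
  BR@(4,2): attacks (4,3) (4,4) (4,1) (4,0) (3,2) (2,2) (1,2) [ray(-1,0) blocked at (1,2)]
Union (7 distinct): (1,2) (2,2) (3,2) (4,0) (4,1) (4,3) (4,4)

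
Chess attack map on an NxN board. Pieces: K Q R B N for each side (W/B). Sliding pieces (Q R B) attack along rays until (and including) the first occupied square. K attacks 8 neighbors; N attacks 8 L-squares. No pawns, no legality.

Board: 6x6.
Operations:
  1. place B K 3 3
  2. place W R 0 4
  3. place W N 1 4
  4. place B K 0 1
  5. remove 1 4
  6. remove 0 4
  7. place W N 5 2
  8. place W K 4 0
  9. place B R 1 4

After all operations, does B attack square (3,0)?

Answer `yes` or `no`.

Answer: no

Derivation:
Op 1: place BK@(3,3)
Op 2: place WR@(0,4)
Op 3: place WN@(1,4)
Op 4: place BK@(0,1)
Op 5: remove (1,4)
Op 6: remove (0,4)
Op 7: place WN@(5,2)
Op 8: place WK@(4,0)
Op 9: place BR@(1,4)
Per-piece attacks for B:
  BK@(0,1): attacks (0,2) (0,0) (1,1) (1,2) (1,0)
  BR@(1,4): attacks (1,5) (1,3) (1,2) (1,1) (1,0) (2,4) (3,4) (4,4) (5,4) (0,4)
  BK@(3,3): attacks (3,4) (3,2) (4,3) (2,3) (4,4) (4,2) (2,4) (2,2)
B attacks (3,0): no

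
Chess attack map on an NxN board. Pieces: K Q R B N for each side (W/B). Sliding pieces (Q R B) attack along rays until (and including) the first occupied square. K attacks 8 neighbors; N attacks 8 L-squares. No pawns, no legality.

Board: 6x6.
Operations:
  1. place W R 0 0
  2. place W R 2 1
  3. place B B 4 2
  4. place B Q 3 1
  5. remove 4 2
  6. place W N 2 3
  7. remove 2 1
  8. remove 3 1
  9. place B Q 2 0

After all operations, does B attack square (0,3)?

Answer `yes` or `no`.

Op 1: place WR@(0,0)
Op 2: place WR@(2,1)
Op 3: place BB@(4,2)
Op 4: place BQ@(3,1)
Op 5: remove (4,2)
Op 6: place WN@(2,3)
Op 7: remove (2,1)
Op 8: remove (3,1)
Op 9: place BQ@(2,0)
Per-piece attacks for B:
  BQ@(2,0): attacks (2,1) (2,2) (2,3) (3,0) (4,0) (5,0) (1,0) (0,0) (3,1) (4,2) (5,3) (1,1) (0,2) [ray(0,1) blocked at (2,3); ray(-1,0) blocked at (0,0)]
B attacks (0,3): no

Answer: no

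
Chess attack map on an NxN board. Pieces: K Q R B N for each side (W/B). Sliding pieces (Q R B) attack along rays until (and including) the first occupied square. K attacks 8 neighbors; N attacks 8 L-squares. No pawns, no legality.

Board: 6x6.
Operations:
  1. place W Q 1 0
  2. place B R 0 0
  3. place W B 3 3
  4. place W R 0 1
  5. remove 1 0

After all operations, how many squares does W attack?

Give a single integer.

Op 1: place WQ@(1,0)
Op 2: place BR@(0,0)
Op 3: place WB@(3,3)
Op 4: place WR@(0,1)
Op 5: remove (1,0)
Per-piece attacks for W:
  WR@(0,1): attacks (0,2) (0,3) (0,4) (0,5) (0,0) (1,1) (2,1) (3,1) (4,1) (5,1) [ray(0,-1) blocked at (0,0)]
  WB@(3,3): attacks (4,4) (5,5) (4,2) (5,1) (2,4) (1,5) (2,2) (1,1) (0,0) [ray(-1,-1) blocked at (0,0)]
Union (16 distinct): (0,0) (0,2) (0,3) (0,4) (0,5) (1,1) (1,5) (2,1) (2,2) (2,4) (3,1) (4,1) (4,2) (4,4) (5,1) (5,5)

Answer: 16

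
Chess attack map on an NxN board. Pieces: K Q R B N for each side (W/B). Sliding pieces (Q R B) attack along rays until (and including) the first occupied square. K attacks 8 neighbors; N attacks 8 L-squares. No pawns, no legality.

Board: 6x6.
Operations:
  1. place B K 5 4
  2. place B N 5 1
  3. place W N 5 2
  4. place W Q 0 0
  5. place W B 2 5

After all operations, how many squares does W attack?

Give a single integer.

Op 1: place BK@(5,4)
Op 2: place BN@(5,1)
Op 3: place WN@(5,2)
Op 4: place WQ@(0,0)
Op 5: place WB@(2,5)
Per-piece attacks for W:
  WQ@(0,0): attacks (0,1) (0,2) (0,3) (0,4) (0,5) (1,0) (2,0) (3,0) (4,0) (5,0) (1,1) (2,2) (3,3) (4,4) (5,5)
  WB@(2,5): attacks (3,4) (4,3) (5,2) (1,4) (0,3) [ray(1,-1) blocked at (5,2)]
  WN@(5,2): attacks (4,4) (3,3) (4,0) (3,1)
Union (20 distinct): (0,1) (0,2) (0,3) (0,4) (0,5) (1,0) (1,1) (1,4) (2,0) (2,2) (3,0) (3,1) (3,3) (3,4) (4,0) (4,3) (4,4) (5,0) (5,2) (5,5)

Answer: 20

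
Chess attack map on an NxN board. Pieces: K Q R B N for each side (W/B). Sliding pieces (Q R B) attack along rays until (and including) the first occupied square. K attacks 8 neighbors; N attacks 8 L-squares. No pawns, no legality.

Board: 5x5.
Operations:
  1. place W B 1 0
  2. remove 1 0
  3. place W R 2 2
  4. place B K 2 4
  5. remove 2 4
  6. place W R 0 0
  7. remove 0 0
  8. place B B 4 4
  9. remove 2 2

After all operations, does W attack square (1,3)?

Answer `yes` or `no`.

Answer: no

Derivation:
Op 1: place WB@(1,0)
Op 2: remove (1,0)
Op 3: place WR@(2,2)
Op 4: place BK@(2,4)
Op 5: remove (2,4)
Op 6: place WR@(0,0)
Op 7: remove (0,0)
Op 8: place BB@(4,4)
Op 9: remove (2,2)
Per-piece attacks for W:
W attacks (1,3): no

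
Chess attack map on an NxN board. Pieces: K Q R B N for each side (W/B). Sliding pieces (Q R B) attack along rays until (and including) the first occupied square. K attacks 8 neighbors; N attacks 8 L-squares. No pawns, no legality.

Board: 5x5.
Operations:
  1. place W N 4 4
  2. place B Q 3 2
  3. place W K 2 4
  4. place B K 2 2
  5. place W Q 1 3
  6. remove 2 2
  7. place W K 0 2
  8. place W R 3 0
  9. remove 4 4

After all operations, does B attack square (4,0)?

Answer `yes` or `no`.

Op 1: place WN@(4,4)
Op 2: place BQ@(3,2)
Op 3: place WK@(2,4)
Op 4: place BK@(2,2)
Op 5: place WQ@(1,3)
Op 6: remove (2,2)
Op 7: place WK@(0,2)
Op 8: place WR@(3,0)
Op 9: remove (4,4)
Per-piece attacks for B:
  BQ@(3,2): attacks (3,3) (3,4) (3,1) (3,0) (4,2) (2,2) (1,2) (0,2) (4,3) (4,1) (2,3) (1,4) (2,1) (1,0) [ray(0,-1) blocked at (3,0); ray(-1,0) blocked at (0,2)]
B attacks (4,0): no

Answer: no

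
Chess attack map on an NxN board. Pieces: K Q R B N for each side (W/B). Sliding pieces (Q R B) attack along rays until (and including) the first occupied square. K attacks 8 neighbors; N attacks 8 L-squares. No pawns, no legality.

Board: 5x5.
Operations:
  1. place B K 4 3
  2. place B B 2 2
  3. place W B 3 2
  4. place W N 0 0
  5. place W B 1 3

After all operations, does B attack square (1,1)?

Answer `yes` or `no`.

Answer: yes

Derivation:
Op 1: place BK@(4,3)
Op 2: place BB@(2,2)
Op 3: place WB@(3,2)
Op 4: place WN@(0,0)
Op 5: place WB@(1,3)
Per-piece attacks for B:
  BB@(2,2): attacks (3,3) (4,4) (3,1) (4,0) (1,3) (1,1) (0,0) [ray(-1,1) blocked at (1,3); ray(-1,-1) blocked at (0,0)]
  BK@(4,3): attacks (4,4) (4,2) (3,3) (3,4) (3,2)
B attacks (1,1): yes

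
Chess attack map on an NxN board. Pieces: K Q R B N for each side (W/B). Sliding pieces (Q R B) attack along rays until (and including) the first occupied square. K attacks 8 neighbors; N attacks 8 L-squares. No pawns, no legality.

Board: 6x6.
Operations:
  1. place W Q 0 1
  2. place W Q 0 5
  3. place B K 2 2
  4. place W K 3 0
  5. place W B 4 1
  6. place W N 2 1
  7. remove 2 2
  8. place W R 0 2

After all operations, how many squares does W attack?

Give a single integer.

Op 1: place WQ@(0,1)
Op 2: place WQ@(0,5)
Op 3: place BK@(2,2)
Op 4: place WK@(3,0)
Op 5: place WB@(4,1)
Op 6: place WN@(2,1)
Op 7: remove (2,2)
Op 8: place WR@(0,2)
Per-piece attacks for W:
  WQ@(0,1): attacks (0,2) (0,0) (1,1) (2,1) (1,2) (2,3) (3,4) (4,5) (1,0) [ray(0,1) blocked at (0,2); ray(1,0) blocked at (2,1)]
  WR@(0,2): attacks (0,3) (0,4) (0,5) (0,1) (1,2) (2,2) (3,2) (4,2) (5,2) [ray(0,1) blocked at (0,5); ray(0,-1) blocked at (0,1)]
  WQ@(0,5): attacks (0,4) (0,3) (0,2) (1,5) (2,5) (3,5) (4,5) (5,5) (1,4) (2,3) (3,2) (4,1) [ray(0,-1) blocked at (0,2); ray(1,-1) blocked at (4,1)]
  WN@(2,1): attacks (3,3) (4,2) (1,3) (0,2) (4,0) (0,0)
  WK@(3,0): attacks (3,1) (4,0) (2,0) (4,1) (2,1)
  WB@(4,1): attacks (5,2) (5,0) (3,2) (2,3) (1,4) (0,5) (3,0) [ray(-1,1) blocked at (0,5); ray(-1,-1) blocked at (3,0)]
Union (30 distinct): (0,0) (0,1) (0,2) (0,3) (0,4) (0,5) (1,0) (1,1) (1,2) (1,3) (1,4) (1,5) (2,0) (2,1) (2,2) (2,3) (2,5) (3,0) (3,1) (3,2) (3,3) (3,4) (3,5) (4,0) (4,1) (4,2) (4,5) (5,0) (5,2) (5,5)

Answer: 30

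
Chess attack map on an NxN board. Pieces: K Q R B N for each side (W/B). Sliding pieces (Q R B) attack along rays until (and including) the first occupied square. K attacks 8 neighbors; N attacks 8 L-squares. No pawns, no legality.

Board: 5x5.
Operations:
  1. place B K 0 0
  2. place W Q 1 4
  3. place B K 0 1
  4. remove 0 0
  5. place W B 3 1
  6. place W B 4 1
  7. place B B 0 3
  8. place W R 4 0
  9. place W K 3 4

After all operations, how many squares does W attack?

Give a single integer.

Op 1: place BK@(0,0)
Op 2: place WQ@(1,4)
Op 3: place BK@(0,1)
Op 4: remove (0,0)
Op 5: place WB@(3,1)
Op 6: place WB@(4,1)
Op 7: place BB@(0,3)
Op 8: place WR@(4,0)
Op 9: place WK@(3,4)
Per-piece attacks for W:
  WQ@(1,4): attacks (1,3) (1,2) (1,1) (1,0) (2,4) (3,4) (0,4) (2,3) (3,2) (4,1) (0,3) [ray(1,0) blocked at (3,4); ray(1,-1) blocked at (4,1); ray(-1,-1) blocked at (0,3)]
  WB@(3,1): attacks (4,2) (4,0) (2,2) (1,3) (0,4) (2,0) [ray(1,-1) blocked at (4,0)]
  WK@(3,4): attacks (3,3) (4,4) (2,4) (4,3) (2,3)
  WR@(4,0): attacks (4,1) (3,0) (2,0) (1,0) (0,0) [ray(0,1) blocked at (4,1)]
  WB@(4,1): attacks (3,2) (2,3) (1,4) (3,0) [ray(-1,1) blocked at (1,4)]
Union (21 distinct): (0,0) (0,3) (0,4) (1,0) (1,1) (1,2) (1,3) (1,4) (2,0) (2,2) (2,3) (2,4) (3,0) (3,2) (3,3) (3,4) (4,0) (4,1) (4,2) (4,3) (4,4)

Answer: 21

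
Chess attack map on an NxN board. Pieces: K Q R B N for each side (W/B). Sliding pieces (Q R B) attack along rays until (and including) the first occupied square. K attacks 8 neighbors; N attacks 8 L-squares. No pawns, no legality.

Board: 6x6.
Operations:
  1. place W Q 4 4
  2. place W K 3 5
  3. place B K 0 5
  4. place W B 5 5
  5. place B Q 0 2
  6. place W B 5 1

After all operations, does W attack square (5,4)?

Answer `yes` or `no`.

Op 1: place WQ@(4,4)
Op 2: place WK@(3,5)
Op 3: place BK@(0,5)
Op 4: place WB@(5,5)
Op 5: place BQ@(0,2)
Op 6: place WB@(5,1)
Per-piece attacks for W:
  WK@(3,5): attacks (3,4) (4,5) (2,5) (4,4) (2,4)
  WQ@(4,4): attacks (4,5) (4,3) (4,2) (4,1) (4,0) (5,4) (3,4) (2,4) (1,4) (0,4) (5,5) (5,3) (3,5) (3,3) (2,2) (1,1) (0,0) [ray(1,1) blocked at (5,5); ray(-1,1) blocked at (3,5)]
  WB@(5,1): attacks (4,2) (3,3) (2,4) (1,5) (4,0)
  WB@(5,5): attacks (4,4) [ray(-1,-1) blocked at (4,4)]
W attacks (5,4): yes

Answer: yes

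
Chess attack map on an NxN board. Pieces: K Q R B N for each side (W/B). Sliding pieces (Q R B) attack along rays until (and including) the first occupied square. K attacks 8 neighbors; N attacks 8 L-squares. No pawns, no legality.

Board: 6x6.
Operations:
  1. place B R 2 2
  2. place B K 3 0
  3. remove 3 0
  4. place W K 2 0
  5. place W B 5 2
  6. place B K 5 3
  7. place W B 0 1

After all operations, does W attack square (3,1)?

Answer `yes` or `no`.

Op 1: place BR@(2,2)
Op 2: place BK@(3,0)
Op 3: remove (3,0)
Op 4: place WK@(2,0)
Op 5: place WB@(5,2)
Op 6: place BK@(5,3)
Op 7: place WB@(0,1)
Per-piece attacks for W:
  WB@(0,1): attacks (1,2) (2,3) (3,4) (4,5) (1,0)
  WK@(2,0): attacks (2,1) (3,0) (1,0) (3,1) (1,1)
  WB@(5,2): attacks (4,3) (3,4) (2,5) (4,1) (3,0)
W attacks (3,1): yes

Answer: yes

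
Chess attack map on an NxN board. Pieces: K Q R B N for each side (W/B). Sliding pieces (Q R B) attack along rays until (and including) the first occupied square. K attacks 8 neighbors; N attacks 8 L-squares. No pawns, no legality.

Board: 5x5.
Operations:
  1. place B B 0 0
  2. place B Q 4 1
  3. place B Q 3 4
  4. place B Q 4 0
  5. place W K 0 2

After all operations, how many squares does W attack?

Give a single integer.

Op 1: place BB@(0,0)
Op 2: place BQ@(4,1)
Op 3: place BQ@(3,4)
Op 4: place BQ@(4,0)
Op 5: place WK@(0,2)
Per-piece attacks for W:
  WK@(0,2): attacks (0,3) (0,1) (1,2) (1,3) (1,1)
Union (5 distinct): (0,1) (0,3) (1,1) (1,2) (1,3)

Answer: 5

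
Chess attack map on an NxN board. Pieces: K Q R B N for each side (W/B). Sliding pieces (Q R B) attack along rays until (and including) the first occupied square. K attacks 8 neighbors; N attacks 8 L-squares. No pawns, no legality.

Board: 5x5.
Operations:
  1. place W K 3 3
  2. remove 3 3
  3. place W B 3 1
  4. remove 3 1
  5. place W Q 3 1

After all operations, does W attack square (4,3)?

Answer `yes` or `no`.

Op 1: place WK@(3,3)
Op 2: remove (3,3)
Op 3: place WB@(3,1)
Op 4: remove (3,1)
Op 5: place WQ@(3,1)
Per-piece attacks for W:
  WQ@(3,1): attacks (3,2) (3,3) (3,4) (3,0) (4,1) (2,1) (1,1) (0,1) (4,2) (4,0) (2,2) (1,3) (0,4) (2,0)
W attacks (4,3): no

Answer: no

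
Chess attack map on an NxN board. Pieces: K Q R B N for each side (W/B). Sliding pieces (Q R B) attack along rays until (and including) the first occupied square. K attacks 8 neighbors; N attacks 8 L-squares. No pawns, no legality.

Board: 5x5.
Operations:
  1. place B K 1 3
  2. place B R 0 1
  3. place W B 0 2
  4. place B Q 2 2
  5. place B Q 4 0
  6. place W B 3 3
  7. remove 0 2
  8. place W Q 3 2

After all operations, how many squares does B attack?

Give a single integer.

Answer: 23

Derivation:
Op 1: place BK@(1,3)
Op 2: place BR@(0,1)
Op 3: place WB@(0,2)
Op 4: place BQ@(2,2)
Op 5: place BQ@(4,0)
Op 6: place WB@(3,3)
Op 7: remove (0,2)
Op 8: place WQ@(3,2)
Per-piece attacks for B:
  BR@(0,1): attacks (0,2) (0,3) (0,4) (0,0) (1,1) (2,1) (3,1) (4,1)
  BK@(1,3): attacks (1,4) (1,2) (2,3) (0,3) (2,4) (2,2) (0,4) (0,2)
  BQ@(2,2): attacks (2,3) (2,4) (2,1) (2,0) (3,2) (1,2) (0,2) (3,3) (3,1) (4,0) (1,3) (1,1) (0,0) [ray(1,0) blocked at (3,2); ray(1,1) blocked at (3,3); ray(1,-1) blocked at (4,0); ray(-1,1) blocked at (1,3)]
  BQ@(4,0): attacks (4,1) (4,2) (4,3) (4,4) (3,0) (2,0) (1,0) (0,0) (3,1) (2,2) [ray(-1,1) blocked at (2,2)]
Union (23 distinct): (0,0) (0,2) (0,3) (0,4) (1,0) (1,1) (1,2) (1,3) (1,4) (2,0) (2,1) (2,2) (2,3) (2,4) (3,0) (3,1) (3,2) (3,3) (4,0) (4,1) (4,2) (4,3) (4,4)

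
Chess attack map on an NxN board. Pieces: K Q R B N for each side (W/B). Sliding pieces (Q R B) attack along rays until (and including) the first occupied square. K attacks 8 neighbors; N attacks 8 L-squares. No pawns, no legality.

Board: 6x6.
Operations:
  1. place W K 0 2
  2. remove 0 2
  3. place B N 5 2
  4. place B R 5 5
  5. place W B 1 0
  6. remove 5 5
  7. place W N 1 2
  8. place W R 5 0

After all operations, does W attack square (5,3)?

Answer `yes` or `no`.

Answer: no

Derivation:
Op 1: place WK@(0,2)
Op 2: remove (0,2)
Op 3: place BN@(5,2)
Op 4: place BR@(5,5)
Op 5: place WB@(1,0)
Op 6: remove (5,5)
Op 7: place WN@(1,2)
Op 8: place WR@(5,0)
Per-piece attacks for W:
  WB@(1,0): attacks (2,1) (3,2) (4,3) (5,4) (0,1)
  WN@(1,2): attacks (2,4) (3,3) (0,4) (2,0) (3,1) (0,0)
  WR@(5,0): attacks (5,1) (5,2) (4,0) (3,0) (2,0) (1,0) [ray(0,1) blocked at (5,2); ray(-1,0) blocked at (1,0)]
W attacks (5,3): no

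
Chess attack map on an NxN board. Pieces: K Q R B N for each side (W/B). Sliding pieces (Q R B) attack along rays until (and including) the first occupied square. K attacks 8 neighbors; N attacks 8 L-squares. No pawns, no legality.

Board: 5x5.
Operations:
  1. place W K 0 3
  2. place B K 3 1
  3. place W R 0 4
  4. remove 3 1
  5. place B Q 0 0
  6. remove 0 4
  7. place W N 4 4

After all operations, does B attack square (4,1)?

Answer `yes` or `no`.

Answer: no

Derivation:
Op 1: place WK@(0,3)
Op 2: place BK@(3,1)
Op 3: place WR@(0,4)
Op 4: remove (3,1)
Op 5: place BQ@(0,0)
Op 6: remove (0,4)
Op 7: place WN@(4,4)
Per-piece attacks for B:
  BQ@(0,0): attacks (0,1) (0,2) (0,3) (1,0) (2,0) (3,0) (4,0) (1,1) (2,2) (3,3) (4,4) [ray(0,1) blocked at (0,3); ray(1,1) blocked at (4,4)]
B attacks (4,1): no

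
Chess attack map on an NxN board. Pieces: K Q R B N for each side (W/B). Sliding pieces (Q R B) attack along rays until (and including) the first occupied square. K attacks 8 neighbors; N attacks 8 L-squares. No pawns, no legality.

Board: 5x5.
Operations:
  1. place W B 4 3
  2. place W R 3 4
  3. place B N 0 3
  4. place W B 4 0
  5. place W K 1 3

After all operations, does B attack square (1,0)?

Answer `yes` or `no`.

Answer: no

Derivation:
Op 1: place WB@(4,3)
Op 2: place WR@(3,4)
Op 3: place BN@(0,3)
Op 4: place WB@(4,0)
Op 5: place WK@(1,3)
Per-piece attacks for B:
  BN@(0,3): attacks (2,4) (1,1) (2,2)
B attacks (1,0): no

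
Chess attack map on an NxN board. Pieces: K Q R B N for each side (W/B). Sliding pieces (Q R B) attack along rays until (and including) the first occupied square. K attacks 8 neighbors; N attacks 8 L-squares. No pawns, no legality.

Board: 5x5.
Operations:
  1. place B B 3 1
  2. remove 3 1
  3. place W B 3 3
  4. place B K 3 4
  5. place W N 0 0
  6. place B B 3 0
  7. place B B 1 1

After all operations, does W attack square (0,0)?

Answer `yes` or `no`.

Answer: no

Derivation:
Op 1: place BB@(3,1)
Op 2: remove (3,1)
Op 3: place WB@(3,3)
Op 4: place BK@(3,4)
Op 5: place WN@(0,0)
Op 6: place BB@(3,0)
Op 7: place BB@(1,1)
Per-piece attacks for W:
  WN@(0,0): attacks (1,2) (2,1)
  WB@(3,3): attacks (4,4) (4,2) (2,4) (2,2) (1,1) [ray(-1,-1) blocked at (1,1)]
W attacks (0,0): no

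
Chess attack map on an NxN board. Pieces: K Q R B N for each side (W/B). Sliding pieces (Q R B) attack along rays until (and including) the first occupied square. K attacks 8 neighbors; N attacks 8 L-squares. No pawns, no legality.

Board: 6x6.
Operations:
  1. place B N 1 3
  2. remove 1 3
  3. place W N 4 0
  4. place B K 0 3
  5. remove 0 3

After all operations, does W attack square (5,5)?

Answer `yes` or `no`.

Answer: no

Derivation:
Op 1: place BN@(1,3)
Op 2: remove (1,3)
Op 3: place WN@(4,0)
Op 4: place BK@(0,3)
Op 5: remove (0,3)
Per-piece attacks for W:
  WN@(4,0): attacks (5,2) (3,2) (2,1)
W attacks (5,5): no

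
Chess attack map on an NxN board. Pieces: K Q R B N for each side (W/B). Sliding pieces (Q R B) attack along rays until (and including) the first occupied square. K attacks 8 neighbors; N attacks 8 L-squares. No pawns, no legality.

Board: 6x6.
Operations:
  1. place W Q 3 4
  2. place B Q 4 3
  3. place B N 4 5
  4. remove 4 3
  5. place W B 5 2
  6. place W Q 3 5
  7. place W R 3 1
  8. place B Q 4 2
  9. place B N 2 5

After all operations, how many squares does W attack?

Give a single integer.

Answer: 25

Derivation:
Op 1: place WQ@(3,4)
Op 2: place BQ@(4,3)
Op 3: place BN@(4,5)
Op 4: remove (4,3)
Op 5: place WB@(5,2)
Op 6: place WQ@(3,5)
Op 7: place WR@(3,1)
Op 8: place BQ@(4,2)
Op 9: place BN@(2,5)
Per-piece attacks for W:
  WR@(3,1): attacks (3,2) (3,3) (3,4) (3,0) (4,1) (5,1) (2,1) (1,1) (0,1) [ray(0,1) blocked at (3,4)]
  WQ@(3,4): attacks (3,5) (3,3) (3,2) (3,1) (4,4) (5,4) (2,4) (1,4) (0,4) (4,5) (4,3) (5,2) (2,5) (2,3) (1,2) (0,1) [ray(0,1) blocked at (3,5); ray(0,-1) blocked at (3,1); ray(1,1) blocked at (4,5); ray(1,-1) blocked at (5,2); ray(-1,1) blocked at (2,5)]
  WQ@(3,5): attacks (3,4) (4,5) (2,5) (4,4) (5,3) (2,4) (1,3) (0,2) [ray(0,-1) blocked at (3,4); ray(1,0) blocked at (4,5); ray(-1,0) blocked at (2,5)]
  WB@(5,2): attacks (4,3) (3,4) (4,1) (3,0) [ray(-1,1) blocked at (3,4)]
Union (25 distinct): (0,1) (0,2) (0,4) (1,1) (1,2) (1,3) (1,4) (2,1) (2,3) (2,4) (2,5) (3,0) (3,1) (3,2) (3,3) (3,4) (3,5) (4,1) (4,3) (4,4) (4,5) (5,1) (5,2) (5,3) (5,4)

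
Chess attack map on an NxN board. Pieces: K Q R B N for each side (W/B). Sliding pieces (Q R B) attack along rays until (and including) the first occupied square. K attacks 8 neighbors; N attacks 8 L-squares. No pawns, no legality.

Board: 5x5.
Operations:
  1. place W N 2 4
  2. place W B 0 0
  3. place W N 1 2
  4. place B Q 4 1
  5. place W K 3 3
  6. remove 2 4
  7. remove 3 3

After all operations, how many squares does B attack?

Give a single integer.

Op 1: place WN@(2,4)
Op 2: place WB@(0,0)
Op 3: place WN@(1,2)
Op 4: place BQ@(4,1)
Op 5: place WK@(3,3)
Op 6: remove (2,4)
Op 7: remove (3,3)
Per-piece attacks for B:
  BQ@(4,1): attacks (4,2) (4,3) (4,4) (4,0) (3,1) (2,1) (1,1) (0,1) (3,2) (2,3) (1,4) (3,0)
Union (12 distinct): (0,1) (1,1) (1,4) (2,1) (2,3) (3,0) (3,1) (3,2) (4,0) (4,2) (4,3) (4,4)

Answer: 12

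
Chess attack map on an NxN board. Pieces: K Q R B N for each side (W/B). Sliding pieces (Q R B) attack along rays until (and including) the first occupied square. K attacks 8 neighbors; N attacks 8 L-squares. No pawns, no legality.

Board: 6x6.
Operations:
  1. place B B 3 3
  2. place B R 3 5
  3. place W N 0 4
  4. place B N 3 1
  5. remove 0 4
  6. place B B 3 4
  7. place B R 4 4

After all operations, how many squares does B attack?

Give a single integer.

Answer: 23

Derivation:
Op 1: place BB@(3,3)
Op 2: place BR@(3,5)
Op 3: place WN@(0,4)
Op 4: place BN@(3,1)
Op 5: remove (0,4)
Op 6: place BB@(3,4)
Op 7: place BR@(4,4)
Per-piece attacks for B:
  BN@(3,1): attacks (4,3) (5,2) (2,3) (1,2) (5,0) (1,0)
  BB@(3,3): attacks (4,4) (4,2) (5,1) (2,4) (1,5) (2,2) (1,1) (0,0) [ray(1,1) blocked at (4,4)]
  BB@(3,4): attacks (4,5) (4,3) (5,2) (2,5) (2,3) (1,2) (0,1)
  BR@(3,5): attacks (3,4) (4,5) (5,5) (2,5) (1,5) (0,5) [ray(0,-1) blocked at (3,4)]
  BR@(4,4): attacks (4,5) (4,3) (4,2) (4,1) (4,0) (5,4) (3,4) [ray(-1,0) blocked at (3,4)]
Union (23 distinct): (0,0) (0,1) (0,5) (1,0) (1,1) (1,2) (1,5) (2,2) (2,3) (2,4) (2,5) (3,4) (4,0) (4,1) (4,2) (4,3) (4,4) (4,5) (5,0) (5,1) (5,2) (5,4) (5,5)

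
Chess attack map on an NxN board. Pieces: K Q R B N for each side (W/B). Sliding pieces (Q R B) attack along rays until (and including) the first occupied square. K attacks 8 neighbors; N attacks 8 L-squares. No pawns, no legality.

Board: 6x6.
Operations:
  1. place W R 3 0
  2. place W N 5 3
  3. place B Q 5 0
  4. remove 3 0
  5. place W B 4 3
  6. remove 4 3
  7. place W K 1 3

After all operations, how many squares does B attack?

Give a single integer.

Answer: 13

Derivation:
Op 1: place WR@(3,0)
Op 2: place WN@(5,3)
Op 3: place BQ@(5,0)
Op 4: remove (3,0)
Op 5: place WB@(4,3)
Op 6: remove (4,3)
Op 7: place WK@(1,3)
Per-piece attacks for B:
  BQ@(5,0): attacks (5,1) (5,2) (5,3) (4,0) (3,0) (2,0) (1,0) (0,0) (4,1) (3,2) (2,3) (1,4) (0,5) [ray(0,1) blocked at (5,3)]
Union (13 distinct): (0,0) (0,5) (1,0) (1,4) (2,0) (2,3) (3,0) (3,2) (4,0) (4,1) (5,1) (5,2) (5,3)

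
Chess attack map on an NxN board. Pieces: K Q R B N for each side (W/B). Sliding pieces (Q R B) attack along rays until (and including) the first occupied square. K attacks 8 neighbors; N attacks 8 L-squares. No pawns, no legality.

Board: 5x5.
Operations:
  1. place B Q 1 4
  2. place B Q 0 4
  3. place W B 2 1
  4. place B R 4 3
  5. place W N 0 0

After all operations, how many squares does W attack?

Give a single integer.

Answer: 7

Derivation:
Op 1: place BQ@(1,4)
Op 2: place BQ@(0,4)
Op 3: place WB@(2,1)
Op 4: place BR@(4,3)
Op 5: place WN@(0,0)
Per-piece attacks for W:
  WN@(0,0): attacks (1,2) (2,1)
  WB@(2,1): attacks (3,2) (4,3) (3,0) (1,2) (0,3) (1,0) [ray(1,1) blocked at (4,3)]
Union (7 distinct): (0,3) (1,0) (1,2) (2,1) (3,0) (3,2) (4,3)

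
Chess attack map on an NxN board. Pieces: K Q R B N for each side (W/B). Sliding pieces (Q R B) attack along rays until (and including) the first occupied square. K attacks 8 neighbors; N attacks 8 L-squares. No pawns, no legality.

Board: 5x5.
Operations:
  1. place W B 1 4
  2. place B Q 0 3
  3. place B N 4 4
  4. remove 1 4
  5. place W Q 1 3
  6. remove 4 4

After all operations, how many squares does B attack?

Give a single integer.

Answer: 9

Derivation:
Op 1: place WB@(1,4)
Op 2: place BQ@(0,3)
Op 3: place BN@(4,4)
Op 4: remove (1,4)
Op 5: place WQ@(1,3)
Op 6: remove (4,4)
Per-piece attacks for B:
  BQ@(0,3): attacks (0,4) (0,2) (0,1) (0,0) (1,3) (1,4) (1,2) (2,1) (3,0) [ray(1,0) blocked at (1,3)]
Union (9 distinct): (0,0) (0,1) (0,2) (0,4) (1,2) (1,3) (1,4) (2,1) (3,0)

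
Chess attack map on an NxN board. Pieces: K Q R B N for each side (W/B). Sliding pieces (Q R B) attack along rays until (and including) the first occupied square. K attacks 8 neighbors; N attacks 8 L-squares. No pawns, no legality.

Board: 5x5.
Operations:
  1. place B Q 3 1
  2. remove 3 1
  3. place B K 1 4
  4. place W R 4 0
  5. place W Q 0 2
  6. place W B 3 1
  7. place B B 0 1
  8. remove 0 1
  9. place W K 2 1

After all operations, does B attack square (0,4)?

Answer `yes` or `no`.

Op 1: place BQ@(3,1)
Op 2: remove (3,1)
Op 3: place BK@(1,4)
Op 4: place WR@(4,0)
Op 5: place WQ@(0,2)
Op 6: place WB@(3,1)
Op 7: place BB@(0,1)
Op 8: remove (0,1)
Op 9: place WK@(2,1)
Per-piece attacks for B:
  BK@(1,4): attacks (1,3) (2,4) (0,4) (2,3) (0,3)
B attacks (0,4): yes

Answer: yes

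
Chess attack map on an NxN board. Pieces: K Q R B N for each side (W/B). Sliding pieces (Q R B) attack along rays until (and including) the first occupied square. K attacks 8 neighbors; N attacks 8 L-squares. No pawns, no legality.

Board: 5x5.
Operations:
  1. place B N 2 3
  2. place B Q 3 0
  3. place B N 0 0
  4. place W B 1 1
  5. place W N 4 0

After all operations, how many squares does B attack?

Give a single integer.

Op 1: place BN@(2,3)
Op 2: place BQ@(3,0)
Op 3: place BN@(0,0)
Op 4: place WB@(1,1)
Op 5: place WN@(4,0)
Per-piece attacks for B:
  BN@(0,0): attacks (1,2) (2,1)
  BN@(2,3): attacks (4,4) (0,4) (3,1) (4,2) (1,1) (0,2)
  BQ@(3,0): attacks (3,1) (3,2) (3,3) (3,4) (4,0) (2,0) (1,0) (0,0) (4,1) (2,1) (1,2) (0,3) [ray(1,0) blocked at (4,0); ray(-1,0) blocked at (0,0)]
Union (17 distinct): (0,0) (0,2) (0,3) (0,4) (1,0) (1,1) (1,2) (2,0) (2,1) (3,1) (3,2) (3,3) (3,4) (4,0) (4,1) (4,2) (4,4)

Answer: 17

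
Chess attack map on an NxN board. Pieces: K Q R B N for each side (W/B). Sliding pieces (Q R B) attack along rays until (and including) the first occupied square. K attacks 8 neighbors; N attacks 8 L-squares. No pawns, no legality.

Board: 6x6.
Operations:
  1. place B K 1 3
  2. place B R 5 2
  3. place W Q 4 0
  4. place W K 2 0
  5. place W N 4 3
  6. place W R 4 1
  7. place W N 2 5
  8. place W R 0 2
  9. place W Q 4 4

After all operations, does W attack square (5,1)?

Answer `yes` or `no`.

Answer: yes

Derivation:
Op 1: place BK@(1,3)
Op 2: place BR@(5,2)
Op 3: place WQ@(4,0)
Op 4: place WK@(2,0)
Op 5: place WN@(4,3)
Op 6: place WR@(4,1)
Op 7: place WN@(2,5)
Op 8: place WR@(0,2)
Op 9: place WQ@(4,4)
Per-piece attacks for W:
  WR@(0,2): attacks (0,3) (0,4) (0,5) (0,1) (0,0) (1,2) (2,2) (3,2) (4,2) (5,2) [ray(1,0) blocked at (5,2)]
  WK@(2,0): attacks (2,1) (3,0) (1,0) (3,1) (1,1)
  WN@(2,5): attacks (3,3) (4,4) (1,3) (0,4)
  WQ@(4,0): attacks (4,1) (5,0) (3,0) (2,0) (5,1) (3,1) (2,2) (1,3) [ray(0,1) blocked at (4,1); ray(-1,0) blocked at (2,0); ray(-1,1) blocked at (1,3)]
  WR@(4,1): attacks (4,2) (4,3) (4,0) (5,1) (3,1) (2,1) (1,1) (0,1) [ray(0,1) blocked at (4,3); ray(0,-1) blocked at (4,0)]
  WN@(4,3): attacks (5,5) (3,5) (2,4) (5,1) (3,1) (2,2)
  WQ@(4,4): attacks (4,5) (4,3) (5,4) (3,4) (2,4) (1,4) (0,4) (5,5) (5,3) (3,5) (3,3) (2,2) (1,1) (0,0) [ray(0,-1) blocked at (4,3)]
W attacks (5,1): yes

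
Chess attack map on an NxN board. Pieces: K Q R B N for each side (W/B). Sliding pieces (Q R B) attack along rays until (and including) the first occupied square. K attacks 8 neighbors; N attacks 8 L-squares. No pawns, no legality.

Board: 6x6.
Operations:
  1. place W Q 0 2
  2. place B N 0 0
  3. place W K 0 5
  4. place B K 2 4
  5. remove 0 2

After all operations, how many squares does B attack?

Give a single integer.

Op 1: place WQ@(0,2)
Op 2: place BN@(0,0)
Op 3: place WK@(0,5)
Op 4: place BK@(2,4)
Op 5: remove (0,2)
Per-piece attacks for B:
  BN@(0,0): attacks (1,2) (2,1)
  BK@(2,4): attacks (2,5) (2,3) (3,4) (1,4) (3,5) (3,3) (1,5) (1,3)
Union (10 distinct): (1,2) (1,3) (1,4) (1,5) (2,1) (2,3) (2,5) (3,3) (3,4) (3,5)

Answer: 10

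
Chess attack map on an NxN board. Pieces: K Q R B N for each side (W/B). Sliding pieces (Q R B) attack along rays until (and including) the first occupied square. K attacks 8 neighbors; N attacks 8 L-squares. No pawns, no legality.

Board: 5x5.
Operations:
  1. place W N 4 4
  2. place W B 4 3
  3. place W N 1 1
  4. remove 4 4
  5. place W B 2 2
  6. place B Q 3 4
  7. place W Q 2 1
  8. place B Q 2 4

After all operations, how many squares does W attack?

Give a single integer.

Op 1: place WN@(4,4)
Op 2: place WB@(4,3)
Op 3: place WN@(1,1)
Op 4: remove (4,4)
Op 5: place WB@(2,2)
Op 6: place BQ@(3,4)
Op 7: place WQ@(2,1)
Op 8: place BQ@(2,4)
Per-piece attacks for W:
  WN@(1,1): attacks (2,3) (3,2) (0,3) (3,0)
  WQ@(2,1): attacks (2,2) (2,0) (3,1) (4,1) (1,1) (3,2) (4,3) (3,0) (1,2) (0,3) (1,0) [ray(0,1) blocked at (2,2); ray(-1,0) blocked at (1,1); ray(1,1) blocked at (4,3)]
  WB@(2,2): attacks (3,3) (4,4) (3,1) (4,0) (1,3) (0,4) (1,1) [ray(-1,-1) blocked at (1,1)]
  WB@(4,3): attacks (3,4) (3,2) (2,1) [ray(-1,1) blocked at (3,4); ray(-1,-1) blocked at (2,1)]
Union (19 distinct): (0,3) (0,4) (1,0) (1,1) (1,2) (1,3) (2,0) (2,1) (2,2) (2,3) (3,0) (3,1) (3,2) (3,3) (3,4) (4,0) (4,1) (4,3) (4,4)

Answer: 19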